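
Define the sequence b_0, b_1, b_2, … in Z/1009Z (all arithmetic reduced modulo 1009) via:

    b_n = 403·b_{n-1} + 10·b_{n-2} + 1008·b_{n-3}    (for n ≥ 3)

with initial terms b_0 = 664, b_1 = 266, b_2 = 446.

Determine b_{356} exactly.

132

b_3 = 403·446 + 10·266 + 1008·664 = 114
b_4 = 403·114 + 10·446 + 1008·266 = 695
b_5 = 403·695 + 10·114 + 1008·446 = 277
b_6 = 403·277 + 10·695 + 1008·114 = 414
b_7 = 403·414 + 10·277 + 1008·695 = 414
b_8 = 403·414 + 10·414 + 1008·277 = 184
Continuing the recurrence:
  b_9 = 185;  b_10 = 306;  b_11 = 877;  b_12 = 129;  b_13 = 920;  b_14 = 870
  b_15 = 477;  b_16 = 229;  b_17 = 332;  b_18 = 403;  b_19 = 24;  b_20 = 253
  b_21 = 896;  b_22 = 354;  b_23 = 19;  b_24 = 211;  b_25 = 113;  b_26 = 207
  b_27 = 593;  b_28 = 794;  b_29 = 807;  b_30 = 607;  b_31 = 656;  b_32 = 228
  b_33 = 973;  b_34 = 233;  b_35 = 483;  b_36 = 260;  b_37 = 405;  b_38 = 865
  b_39 = 244;  b_40 = 632;  b_41 = 994;  b_42 = 31;  b_43 = 612;  b_44 = 765
  b_45 = 585;  b_46 = 633;  b_47 = 871;  b_48 = 581;  b_49 = 60;  b_50 = 867
  b_51 = 306;  b_52 = 758;  b_53 = 931;  b_54 = 56;  b_55 = 850;  b_56 = 128
  b_57 = 497;  b_58 = 939;  b_59 = 848;  b_60 = 514;  b_61 = 775;  b_62 = 800
  b_63 = 702;  b_64 = 548;  b_65 = 39;  b_66 = 315;  b_67 = 662;  b_68 = 494
  b_69 = 560;  b_70 = 915;  b_71 = 521;  b_72 = 609;  b_73 = 499;  b_74 = 830
  b_75 = 856;  b_76 = 628;  b_77 = 492;  b_78 = 891;  b_79 = 125;  b_80 = 271
  b_81 = 600;  b_82 = 207;  b_83 = 358;  b_84 = 448;  b_85 = 279;  b_86 = 524
  b_87 = 615;  b_88 = 556;  b_89 = 651;  b_90 = 922;  b_91 = 154;  b_92 = 1
  b_93 = 12;  b_94 = 656;  b_95 = 129;  b_96 = 13;  b_97 = 828;  b_98 = 715
  b_99 = 775;  b_100 = 812;  b_101 = 292;  b_102 = 914;  b_103 = 147;  b_104 = 486
  b_105 = 668;  b_106 = 478;  b_107 = 55;  b_108 = 43;  b_109 = 248;  b_110 = 428
  b_111 = 364;  b_112 = 383;  b_113 = 157;  b_114 = 143;  b_115 = 294;  b_116 = 693
  b_117 = 565;  b_118 = 243;  b_119 = 977;  b_120 = 68;  b_121 = 607;  b_122 = 146
  b_123 = 264;  b_124 = 291;  b_125 = 705;  b_126 = 205;  b_127 = 582;  b_128 = 794
  b_129 = 699;  b_130 = 481;  b_131 = 257;  b_132 = 728;  b_133 = 845;  b_134 = 462
  b_135 = 180;  b_136 = 640;  b_137 = 954;  b_138 = 199;  b_139 = 305;  b_140 = 853
  b_141 = 523;  b_142 = 41;  b_143 = 720;  b_144 = 464;  b_145 = 423;  b_146 = 841
  b_147 = 638;  b_148 = 743;  b_149 = 250;  b_150 = 588;  b_151 = 597;  b_152 = 25
  b_153 = 322;  b_154 = 267;  b_155 = 815;  b_156 = 850;  b_157 = 310;  b_158 = 436
  b_159 = 374;  b_160 = 395;  b_161 = 40;  b_162 = 525;  b_163 = 699;  b_164 = 351
  b_165 = 604;  b_166 = 27;  b_167 = 426;  b_168 = 823;  b_169 = 914;  b_170 = 798
  b_171 = 977;  b_172 = 224;  b_173 = 362;  b_174 = 844;  b_175 = 468;  b_176 = 936
  b_177 = 651;  b_178 = 833;  b_179 = 231;  b_180 = 881;  b_181 = 343;  b_182 = 503
  b_183 = 431;  b_184 = 796;  b_185 = 706;  b_186 = 446;  b_187 = 346;  b_188 = 923
  b_189 = 644;  b_190 = 22;  b_191 = 257;  b_192 = 229;  b_193 = 998;  b_194 = 627
  b_195 = 92;  b_196 = 979;  b_197 = 311;  b_198 = 834;  b_199 = 218;  b_200 = 28
  b_201 = 522;  b_202 = 556;  b_203 = 217;  b_204 = 670;  b_205 = 203;  b_206 = 509
  b_207 = 651;  b_208 = 864;  b_209 = 34;  b_210 = 502;  b_211 = 991;  b_212 = 759
  b_213 = 477;  b_214 = 57;  b_215 = 748;  b_216 = 855;  b_217 = 856;  b_218 = 629
  b_219 = 870;  b_220 = 876;  b_221 = 886;  b_222 = 699;  b_223 = 98;  b_224 = 193
  b_225 = 367;  b_226 = 401;  b_227 = 613;  b_228 = 450;  b_229 = 414;  b_230 = 208
  b_231 = 740;  b_232 = 213;  b_233 = 203;  b_234 = 461;  b_235 = 935;  b_236 = 819
  b_237 = 931;  b_238 = 37;  b_239 = 195;  b_240 = 331;  b_241 = 100;  b_242 = 28
  b_243 = 854;  b_244 = 273;  b_245 = 478;  b_246 = 782;  b_247 = 809;  b_248 = 399
  b_249 = 611;  b_250 = 191;  b_251 = 955;  b_252 = 726;  b_253 = 246;  b_254 = 507
  b_255 = 219;  b_256 = 253;  b_257 = 724;  b_258 = 464;  b_259 = 251;  b_260 = 133
  b_261 = 150;  b_262 = 989;  b_263 = 370;  b_264 = 437;  b_265 = 229;  b_266 = 432
  b_267 = 383;  b_268 = 27;  b_269 = 153;  b_270 = 1006;  b_271 = 294;  b_272 = 246
  b_273 = 172;  b_274 = 852;  b_275 = 761;  b_276 = 223;  b_277 = 772;  b_278 = 804
  b_279 = 557;  b_280 = 678;  b_281 = 525;  b_282 = 863;  b_283 = 220;  b_284 = 910
  b_285 = 791;  b_286 = 737;  b_287 = 302;  b_288 = 142;  b_289 = 987;  b_290 = 324
  b_291 = 49;  b_292 = 811;  b_293 = 83;  b_294 = 141;  b_295 = 338;  b_296 = 317
  b_297 = 829;  b_298 = 922;  b_299 = 155;  b_300 = 226;  b_301 = 896;  b_302 = 962
  b_303 = 892;  b_304 = 924;  b_305 = 946;  b_306 = 112;  b_307 = 195;  b_308 = 57
  b_309 = 593;  b_310 = 221;  b_311 = 90;  b_312 = 554;  b_313 = 952;  b_314 = 641
  b_315 = 913;  b_316 = 67;  b_317 = 175;  b_318 = 661;  b_319 = 681;  b_320 = 376
  b_321 = 273;  b_322 = 90;  b_323 = 282;  b_324 = 256;  b_325 = 962;  b_326 = 490
  b_327 = 998;  b_328 = 514;  b_329 = 706;  b_330 = 86;  b_331 = 844;  b_332 = 253
  b_333 = 332;  b_334 = 276;  b_335 = 278;  b_336 = 445;  b_337 = 219;  b_338 = 610
  b_339 = 370;  b_340 = 614;  b_341 = 300;  b_342 = 545;  b_343 = 41;  b_344 = 484
  b_345 = 180;  b_346 = 655;  b_347 = 923;  b_348 = 973;  b_349 = 121;  b_350 = 57
  b_351 = 1;  b_352 = 852;  b_353 = 249;  b_354 = 903
b_355 = 403·903 + 10·249 + 1008·852 = 289
b_356 = 403·289 + 10·903 + 1008·249 = 132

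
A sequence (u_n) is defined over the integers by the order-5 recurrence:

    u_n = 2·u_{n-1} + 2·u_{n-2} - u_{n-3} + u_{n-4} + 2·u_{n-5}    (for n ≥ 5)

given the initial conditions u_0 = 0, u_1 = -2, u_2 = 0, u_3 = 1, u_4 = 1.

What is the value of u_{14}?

6256

u_5 = 2·1 + 2·1 + -1·0 + 1·-2 + 2·0 = 2
u_6 = 2·2 + 2·1 + -1·1 + 1·0 + 2·-2 = 1
u_7 = 2·1 + 2·2 + -1·1 + 1·1 + 2·0 = 6
u_8 = 2·6 + 2·1 + -1·2 + 1·1 + 2·1 = 15
u_9 = 2·15 + 2·6 + -1·1 + 1·2 + 2·1 = 45
u_10 = 2·45 + 2·15 + -1·6 + 1·1 + 2·2 = 119
u_11 = 2·119 + 2·45 + -1·15 + 1·6 + 2·1 = 321
u_12 = 2·321 + 2·119 + -1·45 + 1·15 + 2·6 = 862
u_13 = 2·862 + 2·321 + -1·119 + 1·45 + 2·15 = 2322
u_14 = 2·2322 + 2·862 + -1·321 + 1·119 + 2·45 = 6256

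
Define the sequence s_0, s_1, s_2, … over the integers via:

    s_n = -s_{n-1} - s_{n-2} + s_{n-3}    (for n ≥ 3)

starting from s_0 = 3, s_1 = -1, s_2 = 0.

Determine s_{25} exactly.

s_3 = -1·0 + -1·-1 + 1·3 = 4
s_4 = -1·4 + -1·0 + 1·-1 = -5
s_5 = -1·-5 + -1·4 + 1·0 = 1
s_6 = -1·1 + -1·-5 + 1·4 = 8
s_7 = -1·8 + -1·1 + 1·-5 = -14
s_8 = -1·-14 + -1·8 + 1·1 = 7
s_9 = -1·7 + -1·-14 + 1·8 = 15
s_10 = -1·15 + -1·7 + 1·-14 = -36
s_11 = -1·-36 + -1·15 + 1·7 = 28
s_12 = -1·28 + -1·-36 + 1·15 = 23
s_13 = -1·23 + -1·28 + 1·-36 = -87
s_14 = -1·-87 + -1·23 + 1·28 = 92
s_15 = -1·92 + -1·-87 + 1·23 = 18
s_16 = -1·18 + -1·92 + 1·-87 = -197
s_17 = -1·-197 + -1·18 + 1·92 = 271
s_18 = -1·271 + -1·-197 + 1·18 = -56
s_19 = -1·-56 + -1·271 + 1·-197 = -412
s_20 = -1·-412 + -1·-56 + 1·271 = 739
s_21 = -1·739 + -1·-412 + 1·-56 = -383
s_22 = -1·-383 + -1·739 + 1·-412 = -768
s_23 = -1·-768 + -1·-383 + 1·739 = 1890
s_24 = -1·1890 + -1·-768 + 1·-383 = -1505
s_25 = -1·-1505 + -1·1890 + 1·-768 = -1153

-1153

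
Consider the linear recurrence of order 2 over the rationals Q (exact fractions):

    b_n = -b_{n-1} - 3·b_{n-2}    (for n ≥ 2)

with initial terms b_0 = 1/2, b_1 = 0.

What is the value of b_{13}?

240

b_2 = -1·0 + -3·1/2 = -3/2
b_3 = -1·-3/2 + -3·0 = 3/2
b_4 = -1·3/2 + -3·-3/2 = 3
b_5 = -1·3 + -3·3/2 = -15/2
b_6 = -1·-15/2 + -3·3 = -3/2
b_7 = -1·-3/2 + -3·-15/2 = 24
b_8 = -1·24 + -3·-3/2 = -39/2
b_9 = -1·-39/2 + -3·24 = -105/2
b_10 = -1·-105/2 + -3·-39/2 = 111
b_11 = -1·111 + -3·-105/2 = 93/2
b_12 = -1·93/2 + -3·111 = -759/2
b_13 = -1·-759/2 + -3·93/2 = 240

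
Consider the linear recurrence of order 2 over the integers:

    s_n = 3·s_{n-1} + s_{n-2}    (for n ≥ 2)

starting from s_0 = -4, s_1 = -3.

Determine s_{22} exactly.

-303923117551

s_2 = 3·-3 + 1·-4 = -13
s_3 = 3·-13 + 1·-3 = -42
s_4 = 3·-42 + 1·-13 = -139
s_5 = 3·-139 + 1·-42 = -459
s_6 = 3·-459 + 1·-139 = -1516
s_7 = 3·-1516 + 1·-459 = -5007
s_8 = 3·-5007 + 1·-1516 = -16537
s_9 = 3·-16537 + 1·-5007 = -54618
s_10 = 3·-54618 + 1·-16537 = -180391
s_11 = 3·-180391 + 1·-54618 = -595791
s_12 = 3·-595791 + 1·-180391 = -1967764
s_13 = 3·-1967764 + 1·-595791 = -6499083
s_14 = 3·-6499083 + 1·-1967764 = -21465013
s_15 = 3·-21465013 + 1·-6499083 = -70894122
s_16 = 3·-70894122 + 1·-21465013 = -234147379
s_17 = 3·-234147379 + 1·-70894122 = -773336259
s_18 = 3·-773336259 + 1·-234147379 = -2554156156
s_19 = 3·-2554156156 + 1·-773336259 = -8435804727
s_20 = 3·-8435804727 + 1·-2554156156 = -27861570337
s_21 = 3·-27861570337 + 1·-8435804727 = -92020515738
s_22 = 3·-92020515738 + 1·-27861570337 = -303923117551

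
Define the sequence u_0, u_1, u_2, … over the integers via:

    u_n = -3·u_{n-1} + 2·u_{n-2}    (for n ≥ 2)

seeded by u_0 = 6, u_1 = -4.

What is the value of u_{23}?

-8707805317568

u_2 = -3·-4 + 2·6 = 24
u_3 = -3·24 + 2·-4 = -80
u_4 = -3·-80 + 2·24 = 288
u_5 = -3·288 + 2·-80 = -1024
u_6 = -3·-1024 + 2·288 = 3648
u_7 = -3·3648 + 2·-1024 = -12992
u_8 = -3·-12992 + 2·3648 = 46272
u_9 = -3·46272 + 2·-12992 = -164800
u_10 = -3·-164800 + 2·46272 = 586944
u_11 = -3·586944 + 2·-164800 = -2090432
u_12 = -3·-2090432 + 2·586944 = 7445184
u_13 = -3·7445184 + 2·-2090432 = -26516416
u_14 = -3·-26516416 + 2·7445184 = 94439616
u_15 = -3·94439616 + 2·-26516416 = -336351680
u_16 = -3·-336351680 + 2·94439616 = 1197934272
u_17 = -3·1197934272 + 2·-336351680 = -4266506176
u_18 = -3·-4266506176 + 2·1197934272 = 15195387072
u_19 = -3·15195387072 + 2·-4266506176 = -54119173568
u_20 = -3·-54119173568 + 2·15195387072 = 192748294848
u_21 = -3·192748294848 + 2·-54119173568 = -686483231680
u_22 = -3·-686483231680 + 2·192748294848 = 2444946284736
u_23 = -3·2444946284736 + 2·-686483231680 = -8707805317568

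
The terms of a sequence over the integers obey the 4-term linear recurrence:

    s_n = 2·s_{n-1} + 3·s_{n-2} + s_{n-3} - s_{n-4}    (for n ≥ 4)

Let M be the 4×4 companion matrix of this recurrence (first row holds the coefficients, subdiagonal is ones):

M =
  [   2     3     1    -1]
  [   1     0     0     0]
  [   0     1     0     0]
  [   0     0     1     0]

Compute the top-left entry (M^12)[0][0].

(M^12)[0][0] is the top entry after applying M 12 times to the unit state (1, 0, 0, 0). Equivalently it is h_{15} for the auxiliary sequence (h_n) obeying the same recurrence with h_3 = 1 and h_i = 0 for 0 ≤ i < 3:
h_4 = 2·1 + 3·0 + 1·0 + -1·0 = 2
h_5 = 2·2 + 3·1 + 1·0 + -1·0 = 7
h_6 = 2·7 + 3·2 + 1·1 + -1·0 = 21
h_7 = 2·21 + 3·7 + 1·2 + -1·1 = 64
h_8 = 2·64 + 3·21 + 1·7 + -1·2 = 196
h_9 = 2·196 + 3·64 + 1·21 + -1·7 = 598
h_10 = 2·598 + 3·196 + 1·64 + -1·21 = 1827
h_11 = 2·1827 + 3·598 + 1·196 + -1·64 = 5580
h_12 = 2·5580 + 3·1827 + 1·598 + -1·196 = 17043
h_13 = 2·17043 + 3·5580 + 1·1827 + -1·598 = 52055
h_14 = 2·52055 + 3·17043 + 1·5580 + -1·1827 = 158992
h_15 = 2·158992 + 3·52055 + 1·17043 + -1·5580 = 485612

485612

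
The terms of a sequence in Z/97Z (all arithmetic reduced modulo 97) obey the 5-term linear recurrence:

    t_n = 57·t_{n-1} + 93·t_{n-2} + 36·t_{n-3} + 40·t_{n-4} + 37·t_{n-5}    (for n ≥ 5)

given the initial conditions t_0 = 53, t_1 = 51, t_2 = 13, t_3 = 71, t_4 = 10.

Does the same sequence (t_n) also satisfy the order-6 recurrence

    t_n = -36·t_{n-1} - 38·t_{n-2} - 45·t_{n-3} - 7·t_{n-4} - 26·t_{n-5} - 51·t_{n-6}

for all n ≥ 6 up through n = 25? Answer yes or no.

yes

Terms t_0..t_25: 53, 51, 13, 71, 10, 2, 90, 73, 13, 65, 61, 41, 88, 41, 61, 96, 4, 49, 5, 25, 91, 3, 4, 21, 34, 53
n=6: candidate gives 90, actual t_6 = 90 ✓
n=7: candidate gives 73, actual t_7 = 73 ✓
n=8: candidate gives 13, actual t_8 = 13 ✓
n=9: candidate gives 65, actual t_9 = 65 ✓
n=10: candidate gives 61, actual t_10 = 61 ✓
n=11: candidate gives 41, actual t_11 = 41 ✓
n=12: candidate gives 88, actual t_12 = 88 ✓
n=13: candidate gives 41, actual t_13 = 41 ✓
n=14: candidate gives 61, actual t_14 = 61 ✓
n=15: candidate gives 96, actual t_15 = 96 ✓
n=16: candidate gives 4, actual t_16 = 4 ✓
n=17: candidate gives 49, actual t_17 = 49 ✓
n=18: candidate gives 5, actual t_18 = 5 ✓
n=19: candidate gives 25, actual t_19 = 25 ✓
n=20: candidate gives 91, actual t_20 = 91 ✓
n=21: candidate gives 3, actual t_21 = 3 ✓
n=22: candidate gives 4, actual t_22 = 4 ✓
n=23: candidate gives 21, actual t_23 = 21 ✓
n=24: candidate gives 34, actual t_24 = 34 ✓
n=25: candidate gives 53, actual t_25 = 53 ✓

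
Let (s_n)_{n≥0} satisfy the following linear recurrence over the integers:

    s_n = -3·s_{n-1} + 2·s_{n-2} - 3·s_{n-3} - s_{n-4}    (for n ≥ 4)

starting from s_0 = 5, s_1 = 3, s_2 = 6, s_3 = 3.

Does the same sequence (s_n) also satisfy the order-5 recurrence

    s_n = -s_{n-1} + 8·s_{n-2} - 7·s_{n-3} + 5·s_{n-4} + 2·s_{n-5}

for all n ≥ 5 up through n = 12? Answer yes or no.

Terms s_0..s_12: 5, 3, 6, 3, -11, 18, -91, 339, -1242, 4659, -17387, 64866, -242107
n=5: candidate gives 18, actual s_5 = 18 ✓
n=6: candidate gives -91, actual s_6 = -91 ✓
n=7: candidate gives 339, actual s_7 = 339 ✓
n=8: candidate gives -1242, actual s_8 = -1242 ✓
n=9: candidate gives 4659, actual s_9 = 4659 ✓
n=10: candidate gives -17387, actual s_10 = -17387 ✓
n=11: candidate gives 64866, actual s_11 = 64866 ✓
n=12: candidate gives -242107, actual s_12 = -242107 ✓

yes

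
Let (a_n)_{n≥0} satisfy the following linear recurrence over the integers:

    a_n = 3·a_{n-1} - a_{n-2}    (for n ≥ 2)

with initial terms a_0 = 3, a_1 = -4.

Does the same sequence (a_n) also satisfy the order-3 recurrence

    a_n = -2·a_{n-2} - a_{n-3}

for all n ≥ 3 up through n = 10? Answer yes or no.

Terms a_0..a_10: 3, -4, -15, -41, -108, -283, -741, -1940, -5079, -13297, -34812
n=3: candidate gives 5, actual a_3 = -41 ✗

no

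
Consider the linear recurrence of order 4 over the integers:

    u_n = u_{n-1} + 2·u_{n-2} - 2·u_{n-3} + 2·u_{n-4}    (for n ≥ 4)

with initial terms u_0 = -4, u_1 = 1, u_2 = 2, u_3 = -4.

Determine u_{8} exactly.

u_4 = 1·-4 + 2·2 + -2·1 + 2·-4 = -10
u_5 = 1·-10 + 2·-4 + -2·2 + 2·1 = -20
u_6 = 1·-20 + 2·-10 + -2·-4 + 2·2 = -28
u_7 = 1·-28 + 2·-20 + -2·-10 + 2·-4 = -56
u_8 = 1·-56 + 2·-28 + -2·-20 + 2·-10 = -92

-92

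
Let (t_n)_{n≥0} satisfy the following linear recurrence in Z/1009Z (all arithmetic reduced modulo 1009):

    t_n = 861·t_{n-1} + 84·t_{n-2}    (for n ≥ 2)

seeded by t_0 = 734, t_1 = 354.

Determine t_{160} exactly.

53

t_2 = 861·354 + 84·734 = 183
t_3 = 861·183 + 84·354 = 634
t_4 = 861·634 + 84·183 = 242
t_5 = 861·242 + 84·634 = 287
t_6 = 861·287 + 84·242 = 50
t_7 = 861·50 + 84·287 = 564
Continuing the recurrence:
  t_8 = 439;  t_9 = 566;  t_10 = 531;  t_11 = 235;  t_12 = 743;  t_13 = 586
  t_14 = 909;  t_15 = 457;  t_16 = 648;  t_17 = 1006;  t_18 = 390;  t_19 = 550
  t_20 = 801;  t_21 = 300;  t_22 = 686;  t_23 = 356;  t_24 = 900;  t_25 = 631
  t_26 = 374;  t_27 = 679;  t_28 = 545;  t_29 = 592;  t_30 = 542;  t_31 = 791
  t_32 = 99;  t_33 = 333;  t_34 = 401;  t_35 = 912;  t_36 = 617;  t_37 = 427
  t_38 = 740;  t_39 = 5;  t_40 = 880;  t_41 = 341;  t_42 = 245;  t_43 = 456
  t_44 = 515;  t_45 = 426;  t_46 = 392;  t_47 = 975;  t_48 = 627;  t_49 = 203
  t_50 = 426;  t_51 = 418;  t_52 = 154;  t_53 = 212;  t_54 = 731;  t_55 = 430
  t_56 = 791;  t_57 = 781;  t_58 = 297;  t_59 = 459;  t_60 = 403;  t_61 = 101
  t_62 = 742;  t_63 = 577;  t_64 = 139;  t_65 = 653;  t_66 = 797;  t_67 = 463
  t_68 = 442;  t_69 = 719;  t_70 = 337;  t_71 = 430;  t_72 = 992;  t_73 = 294
  t_74 = 465;  t_75 = 272;  t_76 = 822;  t_77 = 74;  t_78 = 583;  t_79 = 652
  t_80 = 908;  t_81 = 95;  t_82 = 663;  t_83 = 666;  t_84 = 511;  t_85 = 496
  t_86 = 795;  t_87 = 688;  t_88 = 271;  t_89 = 531;  t_90 = 680;  t_91 = 468
  t_92 = 973;  t_93 = 244;  t_94 = 215;  t_95 = 784;  t_96 = 910;  t_97 = 797
  t_98 = 862;  t_99 = 921;  t_100 = 676;  t_101 = 523;  t_102 = 569;  t_103 = 80
  t_104 = 641;  t_105 = 644;  t_106 = 910;  t_107 = 136;  t_108 = 817;  t_109 = 489
  t_110 = 292;  t_111 = 887;  t_112 = 206;  t_113 = 633;  t_114 = 304;  t_115 = 108
  t_116 = 471;  t_117 = 913;  t_118 = 295;  t_119 = 744;  t_120 = 433;  t_121 = 430
  t_122 = 984;  t_123 = 469;  t_124 = 127;  t_125 = 420;  t_126 = 976;  t_127 = 813
  t_128 = 2;  t_129 = 393;  t_130 = 526;  t_131 = 569;  t_132 = 332;  t_133 = 678
  t_134 = 192;  t_135 = 284;  t_136 = 330;  t_137 = 241;  t_138 = 124;  t_139 = 883
  t_140 = 812;  t_141 = 410;  t_142 = 465;  t_143 = 935;  t_144 = 571;  t_145 = 86
  t_146 = 930;  t_147 = 754;  t_148 = 834;  t_149 = 444;  t_150 = 308;  t_151 = 793
  t_152 = 327;  t_153 = 54;  t_154 = 305;  t_155 = 765;  t_156 = 183;  t_157 = 852
  t_158 = 266
t_159 = 861·266 + 84·852 = 921
t_160 = 861·921 + 84·266 = 53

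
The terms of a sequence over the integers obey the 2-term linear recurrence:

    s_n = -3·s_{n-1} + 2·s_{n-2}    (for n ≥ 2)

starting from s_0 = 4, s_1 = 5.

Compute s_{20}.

s_2 = -3·5 + 2·4 = -7
s_3 = -3·-7 + 2·5 = 31
s_4 = -3·31 + 2·-7 = -107
s_5 = -3·-107 + 2·31 = 383
s_6 = -3·383 + 2·-107 = -1363
s_7 = -3·-1363 + 2·383 = 4855
s_8 = -3·4855 + 2·-1363 = -17291
s_9 = -3·-17291 + 2·4855 = 61583
s_10 = -3·61583 + 2·-17291 = -219331
s_11 = -3·-219331 + 2·61583 = 781159
s_12 = -3·781159 + 2·-219331 = -2782139
s_13 = -3·-2782139 + 2·781159 = 9908735
s_14 = -3·9908735 + 2·-2782139 = -35290483
s_15 = -3·-35290483 + 2·9908735 = 125688919
s_16 = -3·125688919 + 2·-35290483 = -447647723
s_17 = -3·-447647723 + 2·125688919 = 1594321007
s_18 = -3·1594321007 + 2·-447647723 = -5678258467
s_19 = -3·-5678258467 + 2·1594321007 = 20223417415
s_20 = -3·20223417415 + 2·-5678258467 = -72026769179

-72026769179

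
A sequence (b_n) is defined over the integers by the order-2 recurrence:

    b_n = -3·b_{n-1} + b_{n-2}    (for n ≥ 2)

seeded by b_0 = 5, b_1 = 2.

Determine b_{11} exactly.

b_2 = -3·2 + 1·5 = -1
b_3 = -3·-1 + 1·2 = 5
b_4 = -3·5 + 1·-1 = -16
b_5 = -3·-16 + 1·5 = 53
b_6 = -3·53 + 1·-16 = -175
b_7 = -3·-175 + 1·53 = 578
b_8 = -3·578 + 1·-175 = -1909
b_9 = -3·-1909 + 1·578 = 6305
b_10 = -3·6305 + 1·-1909 = -20824
b_11 = -3·-20824 + 1·6305 = 68777

68777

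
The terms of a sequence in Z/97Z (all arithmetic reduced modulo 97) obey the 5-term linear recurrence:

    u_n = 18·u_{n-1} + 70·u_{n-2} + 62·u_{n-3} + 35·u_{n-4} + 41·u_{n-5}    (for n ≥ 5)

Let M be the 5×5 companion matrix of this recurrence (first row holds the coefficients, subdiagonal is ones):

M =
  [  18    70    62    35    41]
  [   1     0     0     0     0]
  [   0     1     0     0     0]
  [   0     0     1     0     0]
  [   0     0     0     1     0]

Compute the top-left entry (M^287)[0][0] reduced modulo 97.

77

(M^287)[0][0] is the top entry after applying M 287 times to the unit state (1, 0, 0, 0, 0). Equivalently it is h_{291} for the auxiliary sequence (h_n) obeying the same recurrence with h_4 = 1 and h_i = 0 for 0 ≤ i < 4:
h_5 = 18·1 + 70·0 + 62·0 + 35·0 + 41·0 = 18
h_6 = 18·18 + 70·1 + 62·0 + 35·0 + 41·0 = 6
h_7 = 18·6 + 70·18 + 62·1 + 35·0 + 41·0 = 72
h_8 = 18·72 + 70·6 + 62·18 + 35·1 + 41·0 = 54
h_9 = 18·54 + 70·72 + 62·6 + 35·18 + 41·1 = 71
h_10 = 18·71 + 70·54 + 62·72 + 35·6 + 41·18 = 91
Continuing the recurrence:
  h_11 = 15;  h_12 = 73;  h_13 = 95;  h_14 = 72;  h_15 = 44;  h_16 = 51
  h_17 = 36;  h_18 = 72;  h_19 = 24;  h_20 = 41;  h_21 = 48;  h_22 = 3
  h_23 = 48;  h_24 = 67;  h_25 = 62;  h_26 = 88;  h_27 = 47;  h_28 = 31
  h_29 = 59;  h_30 = 31;  h_31 = 29;  h_32 = 50;  h_33 = 40;  h_34 = 16
  h_35 = 35;  h_36 = 88;  h_37 = 37;  h_38 = 41;  h_39 = 92;  h_40 = 83
  h_41 = 53;  h_42 = 94;  h_43 = 26;  h_44 = 36;  h_45 = 71;  h_46 = 9
  h_47 = 3;  h_48 = 40;  h_49 = 17;  h_50 = 19;  h_51 = 24;  h_52 = 71
  h_53 = 66;  h_54 = 84;  h_55 = 28;  h_56 = 74;  h_57 = 44;  h_58 = 65
  h_59 = 70;  h_60 = 54;  h_61 = 23;  h_62 = 3;  h_63 = 39;  h_64 = 17
  h_65 = 33;  h_66 = 12;  h_67 = 24;  h_68 = 80;  h_69 = 90;  h_70 = 5
  h_71 = 72;  h_72 = 49;  h_73 = 52;  h_74 = 85;  h_75 = 69;  h_76 = 48
  h_77 = 49;  h_78 = 47;  h_79 = 57;  h_80 = 29;  h_81 = 51;  h_82 = 48
  h_83 = 66;  h_84 = 4;  h_85 = 69;  h_86 = 73;  h_87 = 0;  h_88 = 12
  h_89 = 46;  h_90 = 68;  h_91 = 33;  h_92 = 90;  h_93 = 63;  h_94 = 69
  h_95 = 43;  h_96 = 45;  h_97 = 25;  h_98 = 12;  h_99 = 69;  h_100 = 83
  h_101 = 88;  h_102 = 22;  h_103 = 59;  h_104 = 18;  h_105 = 79;  h_106 = 48
  h_107 = 1;  h_108 = 73;  h_109 = 6;  h_110 = 14;  h_111 = 23;  h_112 = 94
  h_113 = 1;  h_114 = 30;  h_115 = 57;  h_116 = 49;  h_117 = 48;  h_118 = 92
  h_119 = 27;  h_120 = 83;  h_121 = 70;  h_122 = 61;  h_123 = 50;  h_124 = 39
  h_125 = 63;  h_126 = 38;  h_127 = 26;  h_128 = 70;  h_129 = 25;  h_130 = 11
  h_131 = 26;  h_132 = 96;  h_133 = 21;  h_134 = 32;  h_135 = 47;  h_136 = 84
  h_137 = 11;  h_138 = 12;  h_139 = 33;  h_140 = 96;  h_141 = 75;  h_142 = 26
  h_143 = 28;  h_144 = 47;  h_145 = 18;  h_146 = 23;  h_147 = 38;  h_148 = 92
  h_149 = 54;  h_150 = 59;  h_151 = 15;  h_152 = 13;  h_153 = 31;  h_154 = 81
  h_155 = 6;  h_156 = 40;  h_157 = 20;  h_158 = 72;  h_159 = 74;  h_160 = 43
  h_161 = 51;  h_162 = 22;  h_163 = 49;  h_164 = 35;  h_165 = 48;  h_166 = 95
  h_167 = 60;  h_168 = 69;  h_169 = 91;  h_170 = 58;  h_171 = 33;  h_172 = 39
  h_173 = 12;  h_174 = 83;  h_175 = 40;  h_176 = 1;  h_177 = 89;  h_178 = 80
  h_179 = 22;  h_180 = 94;  h_181 = 96;  h_182 = 19;  h_183 = 62;  h_184 = 77
  h_185 = 53;  h_186 = 45;  h_187 = 21;  h_188 = 23;  h_189 = 83;  h_190 = 6
  h_191 = 30;  h_192 = 12;  h_193 = 37;  h_194 = 92;  h_195 = 78;  h_196 = 51
  h_197 = 95;  h_198 = 12;  h_199 = 40;  h_200 = 17;  h_201 = 51;  h_202 = 76
  h_203 = 27;  h_204 = 48;  h_205 = 54;  h_206 = 87;  h_207 = 64;  h_208 = 88
  h_209 = 87;  h_210 = 75;  h_211 = 79;  h_212 = 19;  h_213 = 6;  h_214 = 15
  h_215 = 45;  h_216 = 25;  h_217 = 87;  h_218 = 87;  h_219 = 47;  h_220 = 15
  h_221 = 26;  h_222 = 83;  h_223 = 47;  h_224 = 50;  h_225 = 94;  h_226 = 49
  h_227 = 90;  h_228 = 5;  h_229 = 24;  h_230 = 0;  h_231 = 68;  h_232 = 78
  h_233 = 31;  h_234 = 63;  h_235 = 44;  h_236 = 32;  h_237 = 11;  h_238 = 9
  h_239 = 55;  h_240 = 85;  h_241 = 69;  h_242 = 19;  h_243 = 29;  h_244 = 11
  h_245 = 91;  h_246 = 37;  h_247 = 6;  h_248 = 20;  h_249 = 17;  h_250 = 23
  h_251 = 12;  h_252 = 43;  h_253 = 90;  h_254 = 86;  h_255 = 43;  h_256 = 15
  h_257 = 42;  h_258 = 17;  h_259 = 89;  h_260 = 21;  h_261 = 47;  h_262 = 63
  h_263 = 32;  h_264 = 62;  h_265 = 68;  h_266 = 40;  h_267 = 29;  h_268 = 59
  h_269 = 18;  h_270 = 61;  h_271 = 38;  h_272 = 12;  h_273 = 7;  h_274 = 84
  h_275 = 78;  h_276 = 93;  h_277 = 81;  h_278 = 26;  h_279 = 36;  h_280 = 72
  h_281 = 48;  h_282 = 48;  h_283 = 53;  h_284 = 34;  h_285 = 96;  h_286 = 81
  h_287 = 44;  h_288 = 63;  h_289 = 22
h_290 = 18·22 + 70·63 + 62·44 + 35·81 + 41·96 = 46
h_291 = 18·46 + 70·22 + 62·63 + 35·44 + 41·81 = 77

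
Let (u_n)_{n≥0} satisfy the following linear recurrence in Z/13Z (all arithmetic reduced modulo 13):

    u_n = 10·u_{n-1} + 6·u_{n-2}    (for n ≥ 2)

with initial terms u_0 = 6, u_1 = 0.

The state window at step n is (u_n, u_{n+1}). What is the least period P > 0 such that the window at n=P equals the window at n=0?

168

n=0: window = (6, 0)
n=1: window = (0, 10)
n=2: window = (10, 9)
n=3: window = (9, 7)
n=4: window = (7, 7)
n=5: window = (7, 8)
n=6: window = (8, 5)
n=7: window = (5, 7)
n=8: window = (7, 9)
n=9: window = (9, 2)
n=10: window = (2, 9)
n=11: window = (9, 11)
n=12: window = (11, 8)
n=13: window = (8, 3)
n=14: window = (3, 0)
n=15: window = (0, 5)
n=16: window = (5, 11)
n=17: window = (11, 10)
n=18: window = (10, 10)
n=19: window = (10, 4)
n=20: window = (4, 9)
n=21: window = (9, 10)
n=22: window = (10, 11)
n=23: window = (11, 1)
n=24: window = (1, 11)
n=25: window = (11, 12)
n=26: window = (12, 4)
n=27: window = (4, 8)
n=28: window = (8, 0)
n=29: window = (0, 9)
n=30: window = (9, 12)
n=31: window = (12, 5)
n=32: window = (5, 5)
n=33: window = (5, 2)
n=34: window = (2, 11)
n=35: window = (11, 5)
n=36: window = (5, 12)
n=37: window = (12, 7)
n=38: window = (7, 12)
n=39: window = (12, 6)
n=40: window = (6, 2)
…
n=166: window = (9, 3)
n=167: window = (3, 6)
n=168: window = (6, 0)
window at n=168 equals window at n=0 → period = 168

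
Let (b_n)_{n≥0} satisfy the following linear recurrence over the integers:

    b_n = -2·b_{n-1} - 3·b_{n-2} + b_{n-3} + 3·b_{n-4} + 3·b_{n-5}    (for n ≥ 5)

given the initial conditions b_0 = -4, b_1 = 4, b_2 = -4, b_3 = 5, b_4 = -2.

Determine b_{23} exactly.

b_5 = -2·-2 + -3·5 + 1·-4 + 3·4 + 3·-4 = -15
b_6 = -2·-15 + -3·-2 + 1·5 + 3·-4 + 3·4 = 41
b_7 = -2·41 + -3·-15 + 1·-2 + 3·5 + 3·-4 = -36
b_8 = -2·-36 + -3·41 + 1·-15 + 3·-2 + 3·5 = -57
b_9 = -2·-57 + -3·-36 + 1·41 + 3·-15 + 3·-2 = 212
b_10 = -2·212 + -3·-57 + 1·-36 + 3·41 + 3·-15 = -211
b_11 = -2·-211 + -3·212 + 1·-57 + 3·-36 + 3·41 = -256
b_12 = -2·-256 + -3·-211 + 1·212 + 3·-57 + 3·-36 = 1078
b_13 = -2·1078 + -3·-256 + 1·-211 + 3·212 + 3·-57 = -1134
b_14 = -2·-1134 + -3·1078 + 1·-256 + 3·-211 + 3·212 = -1219
b_15 = -2·-1219 + -3·-1134 + 1·1078 + 3·-256 + 3·-211 = 5517
b_16 = -2·5517 + -3·-1219 + 1·-1134 + 3·1078 + 3·-256 = -6045
b_17 = -2·-6045 + -3·5517 + 1·-1219 + 3·-1134 + 3·1078 = -5848
b_18 = -2·-5848 + -3·-6045 + 1·5517 + 3·-1219 + 3·-1134 = 28289
b_19 = -2·28289 + -3·-5848 + 1·-6045 + 3·5517 + 3·-1219 = -32185
b_20 = -2·-32185 + -3·28289 + 1·-5848 + 3·-6045 + 3·5517 = -27929
b_21 = -2·-27929 + -3·-32185 + 1·28289 + 3·-5848 + 3·-6045 = 145023
b_22 = -2·145023 + -3·-27929 + 1·-32185 + 3·28289 + 3·-5848 = -171121
b_23 = -2·-171121 + -3·145023 + 1·-27929 + 3·-32185 + 3·28289 = -132444

-132444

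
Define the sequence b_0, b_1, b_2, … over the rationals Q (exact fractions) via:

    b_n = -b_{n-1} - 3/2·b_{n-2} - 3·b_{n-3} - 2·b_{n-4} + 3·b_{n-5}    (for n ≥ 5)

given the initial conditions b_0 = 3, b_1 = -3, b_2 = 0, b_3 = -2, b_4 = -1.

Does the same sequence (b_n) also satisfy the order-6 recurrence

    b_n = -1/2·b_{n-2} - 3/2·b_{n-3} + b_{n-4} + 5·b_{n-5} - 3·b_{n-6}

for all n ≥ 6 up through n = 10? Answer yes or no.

yes

Terms b_0..b_10: 3, -3, 0, -2, -1, 19, -41/2, -1, -117/4, 205/4, 749/8
n=6: candidate gives -41/2, actual b_6 = -41/2 ✓
n=7: candidate gives -1, actual b_7 = -1 ✓
n=8: candidate gives -117/4, actual b_8 = -117/4 ✓
n=9: candidate gives 205/4, actual b_9 = 205/4 ✓
n=10: candidate gives 749/8, actual b_10 = 749/8 ✓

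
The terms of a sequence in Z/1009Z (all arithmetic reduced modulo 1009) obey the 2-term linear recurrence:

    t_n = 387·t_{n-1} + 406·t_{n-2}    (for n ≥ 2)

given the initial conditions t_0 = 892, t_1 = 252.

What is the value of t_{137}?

338

t_2 = 387·252 + 406·892 = 581
t_3 = 387·581 + 406·252 = 243
t_4 = 387·243 + 406·581 = 993
t_5 = 387·993 + 406·243 = 647
t_6 = 387·647 + 406·993 = 724
t_7 = 387·724 + 406·647 = 28
t_8 = 387·28 + 406·724 = 62
t_9 = 387·62 + 406·28 = 47
t_10 = 387·47 + 406·62 = 983
t_11 = 387·983 + 406·47 = 948
t_12 = 387·948 + 406·983 = 143
t_13 = 387·143 + 406·948 = 305
t_14 = 387·305 + 406·143 = 527
t_15 = 387·527 + 406·305 = 863
t_16 = 387·863 + 406·527 = 56
t_17 = 387·56 + 406·863 = 738
t_18 = 387·738 + 406·56 = 597
t_19 = 387·597 + 406·738 = 942
t_20 = 387·942 + 406·597 = 527
t_21 = 387·527 + 406·942 = 172
t_22 = 387·172 + 406·527 = 24
t_23 = 387·24 + 406·172 = 418
t_24 = 387·418 + 406·24 = 989
t_25 = 387·989 + 406·418 = 528
t_26 = 387·528 + 406·989 = 470
t_27 = 387·470 + 406·528 = 730
t_28 = 387·730 + 406·470 = 109
t_29 = 387·109 + 406·730 = 548
t_30 = 387·548 + 406·109 = 44
t_31 = 387·44 + 406·548 = 383
t_32 = 387·383 + 406·44 = 609
t_33 = 387·609 + 406·383 = 698
t_34 = 387·698 + 406·609 = 772
t_35 = 387·772 + 406·698 = 968
t_36 = 387·968 + 406·772 = 919
t_37 = 387·919 + 406·968 = 992
t_38 = 387·992 + 406·919 = 268
t_39 = 387·268 + 406·992 = 959
t_40 = 387·959 + 406·268 = 666
t_41 = 387·666 + 406·959 = 327
t_42 = 387·327 + 406·666 = 408
t_43 = 387·408 + 406·327 = 66
t_44 = 387·66 + 406·408 = 489
t_45 = 387·489 + 406·66 = 113
t_46 = 387·113 + 406·489 = 105
t_47 = 387·105 + 406·113 = 748
t_48 = 387·748 + 406·105 = 145
t_49 = 387·145 + 406·748 = 599
t_50 = 387·599 + 406·145 = 91
t_51 = 387·91 + 406·599 = 936
t_52 = 387·936 + 406·91 = 623
t_53 = 387·623 + 406·936 = 582
t_54 = 387·582 + 406·623 = 915
t_55 = 387·915 + 406·582 = 132
t_56 = 387·132 + 406·915 = 812
t_57 = 387·812 + 406·132 = 560
t_58 = 387·560 + 406·812 = 523
t_59 = 387·523 + 406·560 = 936
t_60 = 387·936 + 406·523 = 449
t_61 = 387·449 + 406·936 = 847
t_62 = 387·847 + 406·449 = 538
t_63 = 387·538 + 406·847 = 165
t_64 = 387·165 + 406·538 = 772
t_65 = 387·772 + 406·165 = 496
t_66 = 387·496 + 406·772 = 884
t_67 = 387·884 + 406·496 = 642
t_68 = 387·642 + 406·884 = 949
t_69 = 387·949 + 406·642 = 317
t_70 = 387·317 + 406·949 = 446
t_71 = 387·446 + 406·317 = 622
t_72 = 387·622 + 406·446 = 28
t_73 = 387·28 + 406·622 = 19
t_74 = 387·19 + 406·28 = 559
t_75 = 387·559 + 406·19 = 49
t_76 = 387·49 + 406·559 = 730
t_77 = 387·730 + 406·49 = 713
t_78 = 387·713 + 406·730 = 208
t_79 = 387·208 + 406·713 = 680
t_80 = 387·680 + 406·208 = 512
t_81 = 387·512 + 406·680 = 1003
t_82 = 387·1003 + 406·512 = 723
t_83 = 387·723 + 406·1003 = 899
t_84 = 387·899 + 406·723 = 736
t_85 = 387·736 + 406·899 = 30
t_86 = 387·30 + 406·736 = 663
t_87 = 387·663 + 406·30 = 367
t_88 = 387·367 + 406·663 = 544
t_89 = 387·544 + 406·367 = 326
t_90 = 387·326 + 406·544 = 939
t_91 = 387·939 + 406·326 = 330
t_92 = 387·330 + 406·939 = 408
t_93 = 387·408 + 406·330 = 275
t_94 = 387·275 + 406·408 = 652
t_95 = 387·652 + 406·275 = 734
t_96 = 387·734 + 406·652 = 883
t_97 = 387·883 + 406·734 = 19
t_98 = 387·19 + 406·883 = 593
t_99 = 387·593 + 406·19 = 90
t_100 = 387·90 + 406·593 = 131
t_101 = 387·131 + 406·90 = 463
t_102 = 387·463 + 406·131 = 297
t_103 = 387·297 + 406·463 = 217
t_104 = 387·217 + 406·297 = 743
t_105 = 387·743 + 406·217 = 295
t_106 = 387·295 + 406·743 = 115
t_107 = 387·115 + 406·295 = 817
t_108 = 387·817 + 406·115 = 638
t_109 = 387·638 + 406·817 = 451
t_110 = 387·451 + 406·638 = 704
t_111 = 387·704 + 406·451 = 495
t_112 = 387·495 + 406·704 = 132
t_113 = 387·132 + 406·495 = 813
t_114 = 387·813 + 406·132 = 947
t_115 = 387·947 + 406·813 = 357
t_116 = 387·357 + 406·947 = 988
t_117 = 387·988 + 406·357 = 600
t_118 = 387·600 + 406·988 = 685
t_119 = 387·685 + 406·600 = 159
t_120 = 387·159 + 406·685 = 619
t_121 = 387·619 + 406·159 = 398
t_122 = 387·398 + 406·619 = 731
t_123 = 387·731 + 406·398 = 525
t_124 = 387·525 + 406·731 = 506
t_125 = 387·506 + 406·525 = 327
t_126 = 387·327 + 406·506 = 24
t_127 = 387·24 + 406·327 = 790
t_128 = 387·790 + 406·24 = 666
t_129 = 387·666 + 406·790 = 325
t_130 = 387·325 + 406·666 = 643
t_131 = 387·643 + 406·325 = 398
t_132 = 387·398 + 406·643 = 385
t_133 = 387·385 + 406·398 = 820
t_134 = 387·820 + 406·385 = 429
t_135 = 387·429 + 406·820 = 497
t_136 = 387·497 + 406·429 = 246
t_137 = 387·246 + 406·497 = 338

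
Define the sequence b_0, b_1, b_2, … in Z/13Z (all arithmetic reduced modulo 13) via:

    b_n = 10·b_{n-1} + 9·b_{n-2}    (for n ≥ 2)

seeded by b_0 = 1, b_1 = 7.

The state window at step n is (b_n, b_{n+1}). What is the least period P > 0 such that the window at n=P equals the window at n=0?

84

n=0: window = (1, 7)
n=1: window = (7, 1)
n=2: window = (1, 8)
n=3: window = (8, 11)
n=4: window = (11, 0)
n=5: window = (0, 8)
n=6: window = (8, 2)
n=7: window = (2, 1)
n=8: window = (1, 2)
n=9: window = (2, 3)
n=10: window = (3, 9)
n=11: window = (9, 0)
n=12: window = (0, 3)
n=13: window = (3, 4)
n=14: window = (4, 2)
n=15: window = (2, 4)
n=16: window = (4, 6)
n=17: window = (6, 5)
n=18: window = (5, 0)
n=19: window = (0, 6)
n=20: window = (6, 8)
n=21: window = (8, 4)
n=22: window = (4, 8)
n=23: window = (8, 12)
n=24: window = (12, 10)
n=25: window = (10, 0)
n=26: window = (0, 12)
n=27: window = (12, 3)
n=28: window = (3, 8)
n=29: window = (8, 3)
n=30: window = (3, 11)
n=31: window = (11, 7)
n=32: window = (7, 0)
n=33: window = (0, 11)
n=34: window = (11, 6)
n=35: window = (6, 3)
n=36: window = (3, 6)
n=37: window = (6, 9)
n=38: window = (9, 1)
n=39: window = (1, 0)
n=40: window = (0, 9)
…
n=82: window = (0, 4)
n=83: window = (4, 1)
n=84: window = (1, 7)
window at n=84 equals window at n=0 → period = 84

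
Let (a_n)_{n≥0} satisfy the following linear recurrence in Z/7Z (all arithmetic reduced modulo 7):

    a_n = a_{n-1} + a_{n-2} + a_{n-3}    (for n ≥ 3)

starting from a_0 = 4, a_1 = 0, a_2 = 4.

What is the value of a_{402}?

a_3 = 1·4 + 1·0 + 1·4 = 1
a_4 = 1·1 + 1·4 + 1·0 = 5
a_5 = 1·5 + 1·1 + 1·4 = 3
a_6 = 1·3 + 1·5 + 1·1 = 2
a_7 = 1·2 + 1·3 + 1·5 = 3
a_8 = 1·3 + 1·2 + 1·3 = 1
a_9 = 1·1 + 1·3 + 1·2 = 6
a_10 = 1·6 + 1·1 + 1·3 = 3
a_11 = 1·3 + 1·6 + 1·1 = 3
a_12 = 1·3 + 1·3 + 1·6 = 5
a_13 = 1·5 + 1·3 + 1·3 = 4
a_14 = 1·4 + 1·5 + 1·3 = 5
a_15 = 1·5 + 1·4 + 1·5 = 0
a_16 = 1·0 + 1·5 + 1·4 = 2
a_17 = 1·2 + 1·0 + 1·5 = 0
a_18 = 1·0 + 1·2 + 1·0 = 2
a_19 = 1·2 + 1·0 + 1·2 = 4
a_20 = 1·4 + 1·2 + 1·0 = 6
a_21 = 1·6 + 1·4 + 1·2 = 5
a_22 = 1·5 + 1·6 + 1·4 = 1
a_23 = 1·1 + 1·5 + 1·6 = 5
a_24 = 1·5 + 1·1 + 1·5 = 4
a_25 = 1·4 + 1·5 + 1·1 = 3
a_26 = 1·3 + 1·4 + 1·5 = 5
a_27 = 1·5 + 1·3 + 1·4 = 5
a_28 = 1·5 + 1·5 + 1·3 = 6
a_29 = 1·6 + 1·5 + 1·5 = 2
a_30 = 1·2 + 1·6 + 1·5 = 6
a_31 = 1·6 + 1·2 + 1·6 = 0
a_32 = 1·0 + 1·6 + 1·2 = 1
a_33 = 1·1 + 1·0 + 1·6 = 0
a_34 = 1·0 + 1·1 + 1·0 = 1
a_35 = 1·1 + 1·0 + 1·1 = 2
a_36 = 1·2 + 1·1 + 1·0 = 3
a_37 = 1·3 + 1·2 + 1·1 = 6
a_38 = 1·6 + 1·3 + 1·2 = 4
a_39 = 1·4 + 1·6 + 1·3 = 6
a_40 = 1·6 + 1·4 + 1·6 = 2
a_41 = 1·2 + 1·6 + 1·4 = 5
a_42 = 1·5 + 1·2 + 1·6 = 6
a_43 = 1·6 + 1·5 + 1·2 = 6
a_44 = 1·6 + 1·6 + 1·5 = 3
a_45 = 1·3 + 1·6 + 1·6 = 1
a_46 = 1·1 + 1·3 + 1·6 = 3
a_47 = 1·3 + 1·1 + 1·3 = 0
a_48 = 1·0 + 1·3 + 1·1 = 4
a_49 = 1·4 + 1·0 + 1·3 = 0
a_50 = 1·0 + 1·4 + 1·0 = 4
(a_48, a_49, a_50) = (4, 0, 4) = (a_0, a_1, a_2), so the sequence has period 48.
402 ≡ 18 (mod 48), hence a_402 = a_18 = 2.

2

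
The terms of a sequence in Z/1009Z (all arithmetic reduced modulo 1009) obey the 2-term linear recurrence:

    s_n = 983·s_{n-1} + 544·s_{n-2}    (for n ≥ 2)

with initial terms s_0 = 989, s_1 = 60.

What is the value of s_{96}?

s_2 = 983·60 + 544·989 = 677
s_3 = 983·677 + 544·60 = 912
s_4 = 983·912 + 544·677 = 507
s_5 = 983·507 + 544·912 = 644
s_6 = 983·644 + 544·507 = 760
s_7 = 983·760 + 544·644 = 633
s_8 = 983·633 + 544·760 = 445
s_9 = 983·445 + 544·633 = 821
s_10 = 983·821 + 544·445 = 772
s_11 = 983·772 + 544·821 = 754
s_12 = 983·754 + 544·772 = 800
s_13 = 983·800 + 544·754 = 911
s_14 = 983·911 + 544·800 = 851
s_15 = 983·851 + 544·911 = 237
s_16 = 983·237 + 544·851 = 714
s_17 = 983·714 + 544·237 = 383
s_18 = 983·383 + 544·714 = 83
s_19 = 983·83 + 544·383 = 358
s_20 = 983·358 + 544·83 = 529
s_21 = 983·529 + 544·358 = 387
s_22 = 983·387 + 544·529 = 239
s_23 = 983·239 + 544·387 = 496
s_24 = 983·496 + 544·239 = 76
s_25 = 983·76 + 544·496 = 463
s_26 = 983·463 + 544·76 = 45
s_27 = 983·45 + 544·463 = 470
s_28 = 983·470 + 544·45 = 152
s_29 = 983·152 + 544·470 = 487
s_30 = 983·487 + 544·152 = 405
s_31 = 983·405 + 544·487 = 130
s_32 = 983·130 + 544·405 = 5
s_33 = 983·5 + 544·130 = 969
s_34 = 983·969 + 544·5 = 733
s_35 = 983·733 + 544·969 = 551
s_36 = 983·551 + 544·733 = 1006
s_37 = 983·1006 + 544·551 = 149
s_38 = 983·149 + 544·1006 = 548
s_39 = 983·548 + 544·149 = 214
s_40 = 983·214 + 544·548 = 947
s_41 = 983·947 + 544·214 = 984
s_42 = 983·984 + 544·947 = 219
s_43 = 983·219 + 544·984 = 886
s_44 = 983·886 + 544·219 = 245
s_45 = 983·245 + 544·886 = 375
s_46 = 983·375 + 544·245 = 432
s_47 = 983·432 + 544·375 = 49
s_48 = 983·49 + 544·432 = 655
s_49 = 983·655 + 544·49 = 545
s_50 = 983·545 + 544·655 = 99
s_51 = 983·99 + 544·545 = 287
s_52 = 983·287 + 544·99 = 989
s_53 = 983·989 + 544·287 = 253
s_54 = 983·253 + 544·989 = 704
s_55 = 983·704 + 544·253 = 266
s_56 = 983·266 + 544·704 = 712
s_57 = 983·712 + 544·266 = 67
s_58 = 983·67 + 544·712 = 148
s_59 = 983·148 + 544·67 = 312
s_60 = 983·312 + 544·148 = 761
s_61 = 983·761 + 544·312 = 610
s_62 = 983·610 + 544·761 = 578
s_63 = 983·578 + 544·610 = 995
s_64 = 983·995 + 544·578 = 997
s_65 = 983·997 + 544·995 = 768
s_66 = 983·768 + 544·997 = 747
s_67 = 983·747 + 544·768 = 824
s_68 = 983·824 + 544·747 = 515
s_69 = 983·515 + 544·824 = 996
s_70 = 983·996 + 544·515 = 1005
s_71 = 983·1005 + 544·996 = 95
s_72 = 983·95 + 544·1005 = 399
s_73 = 983·399 + 544·95 = 946
s_74 = 983·946 + 544·399 = 750
s_75 = 983·750 + 544·946 = 714
s_76 = 983·714 + 544·750 = 971
s_77 = 983·971 + 544·714 = 939
s_78 = 983·939 + 544·971 = 319
s_79 = 983·319 + 544·939 = 40
s_80 = 983·40 + 544·319 = 966
s_81 = 983·966 + 544·40 = 680
s_82 = 983·680 + 544·966 = 297
s_83 = 983·297 + 544·680 = 976
s_84 = 983·976 + 544·297 = 986
s_85 = 983·986 + 544·976 = 808
s_86 = 983·808 + 544·986 = 786
s_87 = 983·786 + 544·808 = 381
s_88 = 983·381 + 544·786 = 961
s_89 = 983·961 + 544·381 = 658
s_90 = 983·658 + 544·961 = 167
s_91 = 983·167 + 544·658 = 460
s_92 = 983·460 + 544·167 = 186
s_93 = 983·186 + 544·460 = 217
s_94 = 983·217 + 544·186 = 696
s_95 = 983·696 + 544·217 = 61
s_96 = 983·61 + 544·696 = 681

681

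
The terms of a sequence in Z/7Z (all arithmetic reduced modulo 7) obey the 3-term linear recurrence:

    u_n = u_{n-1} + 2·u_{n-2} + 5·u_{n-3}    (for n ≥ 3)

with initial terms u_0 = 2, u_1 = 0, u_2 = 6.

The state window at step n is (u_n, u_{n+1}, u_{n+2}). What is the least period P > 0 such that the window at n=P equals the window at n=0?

n=0: window = (2, 0, 6)
n=1: window = (0, 6, 2)
n=2: window = (6, 2, 0)
n=3: window = (2, 0, 6)
window at n=3 equals window at n=0 → period = 3

3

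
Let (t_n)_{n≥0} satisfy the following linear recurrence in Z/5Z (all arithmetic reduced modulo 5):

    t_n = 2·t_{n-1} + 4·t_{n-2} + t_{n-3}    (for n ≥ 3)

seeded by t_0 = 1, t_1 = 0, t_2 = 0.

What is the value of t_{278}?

t_3 = 2·0 + 4·0 + 1·1 = 1
t_4 = 2·1 + 4·0 + 1·0 = 2
t_5 = 2·2 + 4·1 + 1·0 = 3
t_6 = 2·3 + 4·2 + 1·1 = 0
t_7 = 2·0 + 4·3 + 1·2 = 4
t_8 = 2·4 + 4·0 + 1·3 = 1
t_9 = 2·1 + 4·4 + 1·0 = 3
t_10 = 2·3 + 4·1 + 1·4 = 4
t_11 = 2·4 + 4·3 + 1·1 = 1
t_12 = 2·1 + 4·4 + 1·3 = 1
t_13 = 2·1 + 4·1 + 1·4 = 0
t_14 = 2·0 + 4·1 + 1·1 = 0
(t_12, t_13, t_14) = (1, 0, 0) = (t_0, t_1, t_2), so the sequence has period 12.
278 ≡ 2 (mod 12), hence t_278 = t_2 = 0.

0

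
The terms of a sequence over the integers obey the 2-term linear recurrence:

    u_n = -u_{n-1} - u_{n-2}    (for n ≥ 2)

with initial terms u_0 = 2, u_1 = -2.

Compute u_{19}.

-2

u_2 = -1·-2 + -1·2 = 0
u_3 = -1·0 + -1·-2 = 2
u_4 = -1·2 + -1·0 = -2
(u_3, u_4) = (2, -2) = (u_0, u_1), so the sequence has period 3.
19 ≡ 1 (mod 3), hence u_19 = u_1 = -2.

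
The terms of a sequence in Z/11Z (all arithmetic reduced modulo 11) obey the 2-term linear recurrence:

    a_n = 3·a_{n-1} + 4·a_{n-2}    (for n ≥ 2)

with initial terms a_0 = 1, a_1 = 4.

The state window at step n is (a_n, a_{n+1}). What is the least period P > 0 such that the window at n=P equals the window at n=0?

n=0: window = (1, 4)
n=1: window = (4, 5)
n=2: window = (5, 9)
n=3: window = (9, 3)
n=4: window = (3, 1)
n=5: window = (1, 4)
window at n=5 equals window at n=0 → period = 5

5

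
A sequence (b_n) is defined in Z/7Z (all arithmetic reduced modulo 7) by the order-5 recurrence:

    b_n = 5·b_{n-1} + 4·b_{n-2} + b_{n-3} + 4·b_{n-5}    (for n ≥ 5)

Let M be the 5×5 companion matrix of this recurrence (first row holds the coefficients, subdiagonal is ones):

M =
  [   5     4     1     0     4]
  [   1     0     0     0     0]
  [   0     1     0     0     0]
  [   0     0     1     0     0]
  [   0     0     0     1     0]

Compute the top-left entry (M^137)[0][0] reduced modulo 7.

3

(M^137)[0][0] is the top entry after applying M 137 times to the unit state (1, 0, 0, 0, 0). Equivalently it is h_{141} for the auxiliary sequence (h_n) obeying the same recurrence with h_4 = 1 and h_i = 0 for 0 ≤ i < 4:
h_5 = 5·1 + 4·0 + 1·0 + 0·0 + 4·0 = 5
h_6 = 5·5 + 4·1 + 1·0 + 0·0 + 4·0 = 1
h_7 = 5·1 + 4·5 + 1·1 + 0·0 + 4·0 = 5
h_8 = 5·5 + 4·1 + 1·5 + 0·1 + 4·0 = 6
h_9 = 5·6 + 4·5 + 1·1 + 0·5 + 4·1 = 6
h_10 = 5·6 + 4·6 + 1·5 + 0·1 + 4·5 = 2
Continuing the recurrence:
  h_11 = 2;  h_12 = 2;  h_13 = 2;  h_14 = 2;  h_15 = 0;  h_16 = 4
  h_17 = 2;  h_18 = 6;  h_19 = 1;  h_20 = 3;  h_21 = 6;  h_22 = 2
  h_23 = 5;  h_24 = 1;  h_25 = 4;  h_26 = 4;  h_27 = 3;  h_28 = 6
  h_29 = 1;  h_30 = 6;  h_31 = 0;  h_32 = 2;  h_33 = 5;  h_34 = 2
  h_35 = 0;  h_36 = 6;  h_37 = 5;  h_38 = 6;  h_39 = 1;  h_40 = 6
  h_41 = 1;  h_42 = 1;  h_43 = 4;  h_44 = 1;  h_45 = 4;  h_46 = 4
  h_47 = 6;  h_48 = 3;  h_49 = 5;  h_50 = 3;  h_51 = 5;  h_52 = 3
  h_53 = 1;  h_54 = 0;  h_55 = 5;  h_56 = 4;  h_57 = 3;  h_58 = 5
  h_59 = 6;  h_60 = 3;  h_61 = 4;  h_62 = 1;  h_63 = 2;  h_64 = 0
  h_65 = 0;  h_66 = 4;  h_67 = 3;  h_68 = 4;  h_69 = 1;  h_70 = 3
  h_71 = 4;  h_72 = 3;  h_73 = 1;  h_74 = 4;  h_75 = 4;  h_76 = 4
  h_77 = 3;  h_78 = 4;  h_79 = 3;  h_80 = 1;  h_81 = 2;  h_82 = 1
  h_83 = 2;  h_84 = 0;  h_85 = 6;  h_86 = 5;  h_87 = 4;  h_88 = 5
  h_89 = 4;  h_90 = 5;  h_91 = 3;  h_92 = 6;  h_93 = 4;  h_94 = 0
  h_95 = 0;  h_96 = 2;  h_97 = 6;  h_98 = 5;  h_99 = 2;  h_100 = 1
  h_101 = 5;  h_102 = 6;  h_103 = 1;  h_104 = 0;  h_105 = 0;  h_106 = 0
  h_107 = 3;  h_108 = 5;  h_109 = 2;  h_110 = 5;  h_111 = 3;  h_112 = 0
  h_113 = 2;  h_114 = 0;  h_115 = 0;  h_116 = 0;  h_117 = 0;  h_118 = 1
  h_119 = 5;  h_120 = 1;  h_121 = 5;  h_122 = 6;  h_123 = 6;  h_124 = 2
  h_125 = 2;  h_126 = 2;  h_127 = 2;  h_128 = 2;  h_129 = 0;  h_130 = 4
  h_131 = 2;  h_132 = 6;  h_133 = 1;  h_134 = 3;  h_135 = 6;  h_136 = 2
  h_137 = 5;  h_138 = 1;  h_139 = 4
h_140 = 5·4 + 4·1 + 1·5 + 0·2 + 4·6 = 4
h_141 = 5·4 + 4·4 + 1·1 + 0·5 + 4·2 = 3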